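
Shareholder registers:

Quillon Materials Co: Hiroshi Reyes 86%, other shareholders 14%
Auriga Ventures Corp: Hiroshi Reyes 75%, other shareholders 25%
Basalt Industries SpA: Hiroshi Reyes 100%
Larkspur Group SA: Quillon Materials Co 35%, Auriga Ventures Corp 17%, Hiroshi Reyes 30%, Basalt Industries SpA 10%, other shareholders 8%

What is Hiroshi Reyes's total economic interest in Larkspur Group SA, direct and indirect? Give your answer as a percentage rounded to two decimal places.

82.85%

Hiroshi reaches Larkspur along 4 paths.
Via Quillon: 86% × 35% = 30.1%.
Via Auriga: 75% × 17% = 12.75%.
Direct stake: 30% = 30%.
Via Basalt: 100% × 10% = 10%.
Total: 30.1% + 12.75% + 30% + 10% = 82.85%.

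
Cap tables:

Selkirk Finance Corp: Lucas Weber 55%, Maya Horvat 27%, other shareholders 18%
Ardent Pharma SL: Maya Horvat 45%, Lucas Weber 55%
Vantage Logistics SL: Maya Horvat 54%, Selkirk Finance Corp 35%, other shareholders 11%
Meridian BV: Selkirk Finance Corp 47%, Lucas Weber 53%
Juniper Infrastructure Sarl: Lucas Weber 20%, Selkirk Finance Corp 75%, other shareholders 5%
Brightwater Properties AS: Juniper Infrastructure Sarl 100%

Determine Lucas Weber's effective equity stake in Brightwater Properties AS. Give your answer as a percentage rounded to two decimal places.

Lucas reaches Brightwater along 2 paths.
Via Juniper: 20% × 100% = 20%.
Via Selkirk → Juniper: 55% × 75% × 100% = 41.25%.
Total: 20% + 41.25% = 61.25%.

61.25%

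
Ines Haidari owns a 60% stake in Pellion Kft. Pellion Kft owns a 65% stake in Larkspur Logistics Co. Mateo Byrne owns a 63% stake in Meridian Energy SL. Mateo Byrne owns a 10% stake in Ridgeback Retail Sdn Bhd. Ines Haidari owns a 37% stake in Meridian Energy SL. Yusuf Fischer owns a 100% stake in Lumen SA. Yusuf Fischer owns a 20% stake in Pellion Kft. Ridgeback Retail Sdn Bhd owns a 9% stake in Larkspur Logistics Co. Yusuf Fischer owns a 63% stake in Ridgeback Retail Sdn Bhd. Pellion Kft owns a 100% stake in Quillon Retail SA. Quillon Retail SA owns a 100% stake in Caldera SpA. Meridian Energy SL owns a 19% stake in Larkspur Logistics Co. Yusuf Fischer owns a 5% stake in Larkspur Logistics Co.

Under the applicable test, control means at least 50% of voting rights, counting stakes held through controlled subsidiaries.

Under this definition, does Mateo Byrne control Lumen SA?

No

Mateo holds 63% of Meridian, so Mateo controls Meridian.
Neither Mateo nor any entity Mateo controls holds any voting interest in Lumen.
So Mateo does not control Lumen.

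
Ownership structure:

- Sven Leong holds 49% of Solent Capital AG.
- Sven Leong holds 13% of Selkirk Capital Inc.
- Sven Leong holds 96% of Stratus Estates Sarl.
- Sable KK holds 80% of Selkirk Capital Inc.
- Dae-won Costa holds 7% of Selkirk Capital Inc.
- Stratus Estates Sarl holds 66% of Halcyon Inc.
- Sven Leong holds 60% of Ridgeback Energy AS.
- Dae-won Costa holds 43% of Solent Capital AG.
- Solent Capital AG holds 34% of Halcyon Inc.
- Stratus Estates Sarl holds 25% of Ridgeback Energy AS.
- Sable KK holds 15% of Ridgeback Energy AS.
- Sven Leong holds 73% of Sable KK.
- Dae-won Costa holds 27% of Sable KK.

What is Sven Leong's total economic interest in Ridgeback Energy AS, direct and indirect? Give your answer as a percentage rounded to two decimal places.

94.95%

Sven reaches Ridgeback along 3 paths.
Direct stake: 60% = 60%.
Via Sable: 73% × 15% = 10.95%.
Via Stratus: 96% × 25% = 24%.
Total: 60% + 10.95% + 24% = 94.95%.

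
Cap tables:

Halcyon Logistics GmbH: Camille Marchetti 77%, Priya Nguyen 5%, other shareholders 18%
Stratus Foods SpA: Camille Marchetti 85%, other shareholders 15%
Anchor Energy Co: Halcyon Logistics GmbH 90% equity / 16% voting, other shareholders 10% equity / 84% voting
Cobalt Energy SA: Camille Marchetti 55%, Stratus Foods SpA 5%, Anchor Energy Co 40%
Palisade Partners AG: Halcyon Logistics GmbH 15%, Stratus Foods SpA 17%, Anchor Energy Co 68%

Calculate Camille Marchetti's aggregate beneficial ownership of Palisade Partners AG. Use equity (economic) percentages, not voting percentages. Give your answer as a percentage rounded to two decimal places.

73.12%

Camille reaches Palisade along 3 paths.
Via Halcyon: 77% × 15% = 11.55%.
Via Stratus: 85% × 17% = 14.45%.
Via Halcyon → Anchor: 77% × 90% × 68% = 47.124%.
Total: 11.55% + 14.45% + 47.124% = 73.124%.
Rounded: 73.12%.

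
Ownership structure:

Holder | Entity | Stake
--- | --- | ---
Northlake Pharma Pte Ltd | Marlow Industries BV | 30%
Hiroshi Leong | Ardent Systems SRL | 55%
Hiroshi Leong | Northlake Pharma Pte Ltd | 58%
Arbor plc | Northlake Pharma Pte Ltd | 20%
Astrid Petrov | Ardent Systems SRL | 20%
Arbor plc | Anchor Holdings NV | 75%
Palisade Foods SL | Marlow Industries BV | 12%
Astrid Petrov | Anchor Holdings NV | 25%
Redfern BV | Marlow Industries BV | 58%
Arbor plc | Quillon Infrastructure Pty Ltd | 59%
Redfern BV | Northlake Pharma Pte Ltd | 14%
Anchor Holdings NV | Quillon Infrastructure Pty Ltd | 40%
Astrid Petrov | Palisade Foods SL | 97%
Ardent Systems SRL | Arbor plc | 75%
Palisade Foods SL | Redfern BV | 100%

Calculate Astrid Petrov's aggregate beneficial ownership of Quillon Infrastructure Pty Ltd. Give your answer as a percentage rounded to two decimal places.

23.35%

Astrid reaches Quillon along 3 paths.
Via Ardent → Arbor: 20% × 75% × 59% = 8.85%.
Via Anchor: 25% × 40% = 10%.
Via Ardent → Arbor → Anchor: 20% × 75% × 75% × 40% = 4.5%.
Total: 8.85% + 10% + 4.5% = 23.35%.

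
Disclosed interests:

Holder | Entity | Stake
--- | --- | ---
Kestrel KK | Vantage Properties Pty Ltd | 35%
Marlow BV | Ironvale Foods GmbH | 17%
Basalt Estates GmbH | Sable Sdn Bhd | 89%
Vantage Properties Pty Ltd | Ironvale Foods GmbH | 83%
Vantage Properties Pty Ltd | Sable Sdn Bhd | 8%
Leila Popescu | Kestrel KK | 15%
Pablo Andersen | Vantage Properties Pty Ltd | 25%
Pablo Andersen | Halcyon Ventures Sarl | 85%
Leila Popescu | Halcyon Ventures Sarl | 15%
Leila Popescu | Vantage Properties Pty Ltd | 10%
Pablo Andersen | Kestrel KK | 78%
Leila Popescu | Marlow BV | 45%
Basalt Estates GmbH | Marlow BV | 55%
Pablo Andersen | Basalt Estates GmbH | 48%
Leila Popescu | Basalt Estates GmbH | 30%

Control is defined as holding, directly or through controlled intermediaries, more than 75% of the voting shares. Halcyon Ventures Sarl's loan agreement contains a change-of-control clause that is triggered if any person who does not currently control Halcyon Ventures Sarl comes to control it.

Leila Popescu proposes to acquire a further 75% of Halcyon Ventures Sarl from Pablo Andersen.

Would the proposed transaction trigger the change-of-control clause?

The purchase adds only to Leila's holdings (Pablo's stake shrinks), so Leila is the only person who could newly come to control Halcyon.
Leila's largest direct stake is 45% in Marlow, which does not meet the threshold, so Leila controls no company.
In Halcyon, Leila's side holds only 15%, not > 75%.
So before the transaction, Leila does not control Halcyon.
After the purchase, Leila's direct stake in Halcyon rises to 15% + 75% = 90%, and Pablo's stake falls to 10%.
Leila holds 90% of Halcyon, so Leila controls Halcyon.
Leila did not control Halcyon before and does after, so the clause is triggered.

Yes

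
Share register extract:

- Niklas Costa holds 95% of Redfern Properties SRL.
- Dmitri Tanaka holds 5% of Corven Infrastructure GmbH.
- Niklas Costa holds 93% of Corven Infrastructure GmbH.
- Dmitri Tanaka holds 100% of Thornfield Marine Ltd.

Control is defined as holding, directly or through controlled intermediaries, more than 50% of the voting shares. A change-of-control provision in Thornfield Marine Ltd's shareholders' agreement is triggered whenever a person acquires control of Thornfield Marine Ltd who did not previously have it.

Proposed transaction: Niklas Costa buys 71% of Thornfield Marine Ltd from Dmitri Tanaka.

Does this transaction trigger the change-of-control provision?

The purchase adds only to Niklas's holdings (Dmitri's stake shrinks), so Niklas is the only person who could newly come to control Thornfield.
Niklas holds 95% of Redfern, so Niklas controls Redfern.
Niklas holds 93% of Corven, so Niklas controls Corven.
Neither Niklas nor any entity Niklas controls holds any voting interest in Thornfield.
So before the transaction, Niklas does not control Thornfield.
After the purchase, Niklas holds 71% of Thornfield directly, and Dmitri's stake falls to 29%.
Niklas holds 71% of Thornfield, so Niklas controls Thornfield.
Niklas did not control Thornfield before and does after, so the clause is triggered.

Yes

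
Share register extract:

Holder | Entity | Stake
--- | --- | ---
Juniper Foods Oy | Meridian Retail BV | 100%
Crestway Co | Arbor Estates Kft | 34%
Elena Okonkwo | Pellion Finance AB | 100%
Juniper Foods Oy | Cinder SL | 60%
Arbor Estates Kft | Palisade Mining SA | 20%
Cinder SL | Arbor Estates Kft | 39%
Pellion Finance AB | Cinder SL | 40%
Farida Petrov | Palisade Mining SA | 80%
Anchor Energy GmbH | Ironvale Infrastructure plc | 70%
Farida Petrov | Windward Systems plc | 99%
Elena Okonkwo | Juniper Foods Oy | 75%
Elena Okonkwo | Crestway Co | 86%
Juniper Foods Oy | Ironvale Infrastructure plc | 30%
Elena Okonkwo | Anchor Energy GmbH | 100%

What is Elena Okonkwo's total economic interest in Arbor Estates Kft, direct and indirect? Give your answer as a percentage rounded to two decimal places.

62.39%

Elena reaches Arbor along 3 paths.
Via Crestway: 86% × 34% = 29.24%.
Via Juniper → Cinder: 75% × 60% × 39% = 17.55%.
Via Pellion → Cinder: 100% × 40% × 39% = 15.6%.
Total: 29.24% + 17.55% + 15.6% = 62.39%.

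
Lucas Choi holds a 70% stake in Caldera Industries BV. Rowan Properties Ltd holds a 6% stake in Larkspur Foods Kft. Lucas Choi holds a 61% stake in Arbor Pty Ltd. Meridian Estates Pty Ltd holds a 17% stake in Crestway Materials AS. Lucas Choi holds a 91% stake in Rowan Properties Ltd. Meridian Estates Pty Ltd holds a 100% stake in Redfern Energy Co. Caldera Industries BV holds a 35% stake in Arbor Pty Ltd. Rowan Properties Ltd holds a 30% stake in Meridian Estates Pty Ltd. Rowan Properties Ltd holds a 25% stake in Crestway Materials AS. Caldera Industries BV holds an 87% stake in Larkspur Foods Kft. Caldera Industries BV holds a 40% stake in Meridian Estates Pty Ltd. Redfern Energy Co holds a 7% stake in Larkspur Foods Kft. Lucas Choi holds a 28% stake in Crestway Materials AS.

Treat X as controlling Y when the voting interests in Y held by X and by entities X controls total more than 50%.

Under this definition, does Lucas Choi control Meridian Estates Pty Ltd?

Yes

Lucas holds 91% of Rowan, so Lucas controls Rowan.
Lucas holds 70% of Caldera, so Lucas controls Caldera.
Rowan and Caldera together hold 30% + 40% = 70% of Meridian, so Lucas controls Meridian.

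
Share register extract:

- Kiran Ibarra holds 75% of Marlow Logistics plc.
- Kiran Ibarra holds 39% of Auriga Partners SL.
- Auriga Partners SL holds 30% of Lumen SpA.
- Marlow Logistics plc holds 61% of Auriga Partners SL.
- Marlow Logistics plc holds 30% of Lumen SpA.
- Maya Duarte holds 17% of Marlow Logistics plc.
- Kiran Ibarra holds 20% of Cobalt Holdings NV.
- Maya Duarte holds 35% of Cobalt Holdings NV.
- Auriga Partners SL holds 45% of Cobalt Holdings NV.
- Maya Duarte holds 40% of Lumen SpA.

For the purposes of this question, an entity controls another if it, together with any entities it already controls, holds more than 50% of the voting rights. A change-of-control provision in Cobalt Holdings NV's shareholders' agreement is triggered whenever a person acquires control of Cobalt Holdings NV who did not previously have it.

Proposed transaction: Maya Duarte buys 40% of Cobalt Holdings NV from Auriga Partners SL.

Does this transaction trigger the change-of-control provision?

Yes

The purchase adds only to Maya's holdings (Auriga's stake shrinks), so Maya is the only person who could newly come to control Cobalt.
Maya's largest direct stake is 40% in Lumen, which does not meet the threshold, so Maya controls no company.
In Cobalt, Maya's side holds only 35%, not > 50%.
So before the transaction, Maya does not control Cobalt.
After the purchase, Maya's direct stake in Cobalt rises to 35% + 40% = 75%, and Auriga's stake falls to 5%.
Maya holds 75% of Cobalt, so Maya controls Cobalt.
Maya did not control Cobalt before and does after, so the clause is triggered.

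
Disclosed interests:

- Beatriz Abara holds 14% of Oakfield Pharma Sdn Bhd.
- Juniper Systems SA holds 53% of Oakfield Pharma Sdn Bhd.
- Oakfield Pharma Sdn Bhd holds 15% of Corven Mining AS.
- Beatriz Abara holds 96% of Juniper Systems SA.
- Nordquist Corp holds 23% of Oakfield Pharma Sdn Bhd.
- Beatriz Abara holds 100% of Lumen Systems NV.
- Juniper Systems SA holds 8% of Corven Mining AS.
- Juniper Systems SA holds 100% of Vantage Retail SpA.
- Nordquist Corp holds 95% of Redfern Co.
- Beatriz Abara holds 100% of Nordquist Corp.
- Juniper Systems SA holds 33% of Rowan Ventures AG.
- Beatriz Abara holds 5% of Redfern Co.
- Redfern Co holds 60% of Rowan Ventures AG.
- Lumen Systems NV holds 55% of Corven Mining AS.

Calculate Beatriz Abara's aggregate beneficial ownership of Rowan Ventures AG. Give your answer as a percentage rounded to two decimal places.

Beatriz reaches Rowan along 3 paths.
Via Juniper: 96% × 33% = 31.68%.
Via Redfern: 5% × 60% = 3%.
Via Nordquist → Redfern: 100% × 95% × 60% = 57%.
Total: 31.68% + 3% + 57% = 91.68%.

91.68%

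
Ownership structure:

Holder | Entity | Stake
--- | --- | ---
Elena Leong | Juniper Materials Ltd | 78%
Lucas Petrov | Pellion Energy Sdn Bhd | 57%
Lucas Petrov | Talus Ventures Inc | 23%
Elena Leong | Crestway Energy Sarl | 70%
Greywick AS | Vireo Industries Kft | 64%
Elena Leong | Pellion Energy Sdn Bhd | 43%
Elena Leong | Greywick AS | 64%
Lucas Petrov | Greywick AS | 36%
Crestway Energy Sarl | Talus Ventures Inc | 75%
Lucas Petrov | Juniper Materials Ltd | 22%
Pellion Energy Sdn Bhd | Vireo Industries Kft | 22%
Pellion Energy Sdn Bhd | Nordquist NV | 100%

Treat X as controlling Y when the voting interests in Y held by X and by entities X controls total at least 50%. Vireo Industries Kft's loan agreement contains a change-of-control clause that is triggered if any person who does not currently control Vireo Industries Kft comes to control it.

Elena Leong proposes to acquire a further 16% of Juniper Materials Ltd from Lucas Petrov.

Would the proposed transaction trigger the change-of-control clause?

The purchase adds only to Elena's holdings (Lucas's stake shrinks), so Elena is the only person who could newly come to control Vireo.
Elena holds 64% of Greywick, so Elena controls Greywick.
Greywick holds 64% of Vireo, so Elena controls Vireo.
So Elena already controls Vireo before the transaction.
After the purchase, Elena's direct stake in Juniper rises to 78% + 16% = 94%, and Lucas's stake falls to 6%.
Elena controlled Vireo already, so this is not a new person acquiring control; every other person's position is unchanged or reduced.
No new person acquires control, so the clause is not triggered.

No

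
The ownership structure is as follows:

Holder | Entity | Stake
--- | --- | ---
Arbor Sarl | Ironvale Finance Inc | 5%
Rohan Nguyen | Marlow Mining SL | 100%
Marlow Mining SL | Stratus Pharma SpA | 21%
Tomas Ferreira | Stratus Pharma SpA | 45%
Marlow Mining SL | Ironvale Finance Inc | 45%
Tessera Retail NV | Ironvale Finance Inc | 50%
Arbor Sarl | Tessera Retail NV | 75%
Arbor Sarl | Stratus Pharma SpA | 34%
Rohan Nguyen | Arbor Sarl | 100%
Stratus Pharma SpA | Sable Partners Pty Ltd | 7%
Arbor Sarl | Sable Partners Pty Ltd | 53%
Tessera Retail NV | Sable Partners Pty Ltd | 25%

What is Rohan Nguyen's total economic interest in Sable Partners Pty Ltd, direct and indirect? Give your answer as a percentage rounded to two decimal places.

Rohan reaches Sable along 4 paths.
Via Arbor: 100% × 53% = 53%.
Via Arbor → Stratus: 100% × 34% × 7% = 2.38%.
Via Marlow → Stratus: 100% × 21% × 7% = 1.47%.
Via Arbor → Tessera: 100% × 75% × 25% = 18.75%.
Total: 53% + 2.38% + 1.47% + 18.75% = 75.6%.
Rounded: 75.60%.

75.60%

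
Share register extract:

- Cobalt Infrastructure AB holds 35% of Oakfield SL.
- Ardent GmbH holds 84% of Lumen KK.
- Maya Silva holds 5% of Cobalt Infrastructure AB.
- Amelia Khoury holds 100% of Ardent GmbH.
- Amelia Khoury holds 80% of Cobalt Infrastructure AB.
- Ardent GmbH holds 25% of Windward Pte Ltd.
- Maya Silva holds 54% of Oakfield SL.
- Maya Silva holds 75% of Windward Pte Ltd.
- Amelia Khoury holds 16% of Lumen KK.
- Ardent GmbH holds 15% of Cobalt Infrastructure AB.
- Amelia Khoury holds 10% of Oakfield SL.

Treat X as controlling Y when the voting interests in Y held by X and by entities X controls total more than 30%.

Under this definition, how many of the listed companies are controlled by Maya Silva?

Maya holds 54% of Oakfield, so Maya controls Oakfield.
Maya holds 75% of Windward, so Maya controls Windward.
No other company's threshold is met.
Maya controls 2 companies.

2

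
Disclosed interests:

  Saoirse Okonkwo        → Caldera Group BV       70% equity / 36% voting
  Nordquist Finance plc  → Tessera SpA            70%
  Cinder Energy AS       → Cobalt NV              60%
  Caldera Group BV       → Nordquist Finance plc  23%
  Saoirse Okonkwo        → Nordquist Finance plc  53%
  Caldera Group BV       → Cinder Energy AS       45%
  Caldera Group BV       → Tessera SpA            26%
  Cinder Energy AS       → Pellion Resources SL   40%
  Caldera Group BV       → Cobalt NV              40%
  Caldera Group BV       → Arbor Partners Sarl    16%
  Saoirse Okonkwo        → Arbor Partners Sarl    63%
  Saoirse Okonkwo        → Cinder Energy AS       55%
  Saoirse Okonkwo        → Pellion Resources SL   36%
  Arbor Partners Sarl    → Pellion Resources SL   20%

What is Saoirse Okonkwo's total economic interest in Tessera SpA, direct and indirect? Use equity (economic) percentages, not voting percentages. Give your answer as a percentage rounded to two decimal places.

66.57%

Saoirse reaches Tessera along 3 paths.
Via Caldera → Nordquist: 70% × 23% × 70% = 11.27%.
Via Nordquist: 53% × 70% = 37.1%.
Via Caldera: 70% × 26% = 18.2%.
Total: 11.27% + 37.1% + 18.2% = 66.57%.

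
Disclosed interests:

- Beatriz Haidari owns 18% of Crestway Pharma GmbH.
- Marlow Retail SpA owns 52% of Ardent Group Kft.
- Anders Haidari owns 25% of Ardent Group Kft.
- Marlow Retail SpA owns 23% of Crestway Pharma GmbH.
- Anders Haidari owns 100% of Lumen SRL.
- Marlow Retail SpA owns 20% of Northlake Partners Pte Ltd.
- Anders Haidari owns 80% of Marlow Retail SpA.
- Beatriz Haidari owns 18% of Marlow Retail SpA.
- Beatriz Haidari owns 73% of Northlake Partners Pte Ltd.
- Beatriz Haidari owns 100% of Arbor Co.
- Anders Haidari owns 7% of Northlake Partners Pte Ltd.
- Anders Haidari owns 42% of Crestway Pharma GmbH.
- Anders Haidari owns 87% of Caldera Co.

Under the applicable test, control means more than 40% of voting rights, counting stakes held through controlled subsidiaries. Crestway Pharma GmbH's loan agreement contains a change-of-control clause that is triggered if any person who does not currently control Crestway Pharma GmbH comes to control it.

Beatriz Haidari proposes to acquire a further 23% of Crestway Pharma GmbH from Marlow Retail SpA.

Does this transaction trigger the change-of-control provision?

Yes

The purchase adds only to Beatriz's holdings (Marlow's stake shrinks), so Beatriz is the only person who could newly come to control Crestway.
Beatriz holds 100% of Arbor, so Beatriz controls Arbor.
Beatriz holds 73% of Northlake, so Beatriz controls Northlake.
In Crestway, Beatriz's side holds only 18%, not > 40%.
So before the transaction, Beatriz does not control Crestway.
After the purchase, Beatriz's direct stake in Crestway rises to 18% + 23% = 41%, and Marlow's stake falls to 0%.
Beatriz holds 41% of Crestway, so Beatriz controls Crestway.
Beatriz did not control Crestway before and does after, so the clause is triggered.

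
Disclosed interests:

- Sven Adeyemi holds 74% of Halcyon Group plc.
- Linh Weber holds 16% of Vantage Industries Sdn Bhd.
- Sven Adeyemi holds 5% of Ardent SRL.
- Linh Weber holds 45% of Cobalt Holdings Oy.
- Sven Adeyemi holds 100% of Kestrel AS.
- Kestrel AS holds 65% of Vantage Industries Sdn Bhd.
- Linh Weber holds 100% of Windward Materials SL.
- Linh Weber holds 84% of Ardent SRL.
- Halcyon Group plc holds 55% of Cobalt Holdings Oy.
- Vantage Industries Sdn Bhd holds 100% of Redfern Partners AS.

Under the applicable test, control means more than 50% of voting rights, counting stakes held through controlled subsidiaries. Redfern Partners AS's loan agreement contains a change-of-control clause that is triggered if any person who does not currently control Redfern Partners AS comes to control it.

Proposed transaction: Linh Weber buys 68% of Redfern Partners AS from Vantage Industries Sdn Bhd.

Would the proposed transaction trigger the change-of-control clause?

Yes

The purchase adds only to Linh's holdings (Vantage's stake shrinks), so Linh is the only person who could newly come to control Redfern.
Linh holds 84% of Ardent, so Linh controls Ardent.
Linh holds 100% of Windward, so Linh controls Windward.
Neither Linh nor any entity Linh controls holds any voting interest in Redfern.
So before the transaction, Linh does not control Redfern.
After the purchase, Linh holds 68% of Redfern directly, and Vantage's stake falls to 32%.
Linh holds 68% of Redfern, so Linh controls Redfern.
Linh did not control Redfern before and does after, so the clause is triggered.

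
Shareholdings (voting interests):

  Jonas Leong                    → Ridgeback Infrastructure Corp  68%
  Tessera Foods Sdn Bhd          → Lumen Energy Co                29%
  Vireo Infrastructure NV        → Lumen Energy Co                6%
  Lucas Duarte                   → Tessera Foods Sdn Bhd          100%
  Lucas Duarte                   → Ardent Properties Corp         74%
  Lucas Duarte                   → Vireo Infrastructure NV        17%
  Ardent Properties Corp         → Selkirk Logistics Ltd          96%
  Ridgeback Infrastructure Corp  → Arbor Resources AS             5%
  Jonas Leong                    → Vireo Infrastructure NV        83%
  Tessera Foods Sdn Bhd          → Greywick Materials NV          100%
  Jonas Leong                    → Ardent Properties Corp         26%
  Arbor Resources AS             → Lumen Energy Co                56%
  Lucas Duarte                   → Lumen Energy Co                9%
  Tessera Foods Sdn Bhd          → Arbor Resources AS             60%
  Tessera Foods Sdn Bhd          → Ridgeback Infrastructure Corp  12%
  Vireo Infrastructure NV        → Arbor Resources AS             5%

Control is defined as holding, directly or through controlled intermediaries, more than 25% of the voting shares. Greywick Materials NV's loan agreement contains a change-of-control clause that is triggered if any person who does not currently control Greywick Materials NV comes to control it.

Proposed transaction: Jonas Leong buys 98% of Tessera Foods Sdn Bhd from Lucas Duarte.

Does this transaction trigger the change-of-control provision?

The purchase adds only to Jonas's holdings (Lucas's stake shrinks), so Jonas is the only person who could newly come to control Greywick.
Jonas holds 26% of Ardent, so Jonas controls Ardent.
Jonas holds 68% of Ridgeback, so Jonas controls Ridgeback.
Jonas holds 83% of Vireo, so Jonas controls Vireo.
Ardent holds 96% of Selkirk, so Jonas controls Selkirk.
Neither Jonas nor any entity Jonas controls holds any voting interest in Greywick.
So before the transaction, Jonas does not control Greywick.
After the purchase, Jonas holds 98% of Tessera directly, and Lucas's stake falls to 2%.
Jonas holds 98% of Tessera, so Jonas controls Tessera.
Tessera holds 100% of Greywick, so Jonas controls Greywick.
Jonas did not control Greywick before and does after, so the clause is triggered.

Yes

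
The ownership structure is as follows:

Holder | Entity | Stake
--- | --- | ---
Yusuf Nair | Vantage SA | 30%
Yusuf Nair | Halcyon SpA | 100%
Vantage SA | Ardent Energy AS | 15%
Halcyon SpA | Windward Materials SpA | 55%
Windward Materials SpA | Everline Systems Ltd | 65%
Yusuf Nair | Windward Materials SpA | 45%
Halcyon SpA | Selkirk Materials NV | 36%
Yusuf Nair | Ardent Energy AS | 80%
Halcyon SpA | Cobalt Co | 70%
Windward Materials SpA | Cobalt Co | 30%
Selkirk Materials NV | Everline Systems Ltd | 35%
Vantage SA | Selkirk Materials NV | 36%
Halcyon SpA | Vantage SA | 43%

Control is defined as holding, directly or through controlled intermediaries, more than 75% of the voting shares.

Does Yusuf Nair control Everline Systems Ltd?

Yusuf holds 100% of Halcyon, so Yusuf controls Halcyon.
Halcyon and Yusuf together hold 55% + 45% = 100% of Windward, so Yusuf controls Windward.
Halcyon and Windward together hold 70% + 30% = 100% of Cobalt, so Yusuf controls Cobalt.
Yusuf holds 80% of Ardent, so Yusuf controls Ardent.
In Everline, Yusuf's side holds only 65%, not > 75%.
So Yusuf does not control Everline.

No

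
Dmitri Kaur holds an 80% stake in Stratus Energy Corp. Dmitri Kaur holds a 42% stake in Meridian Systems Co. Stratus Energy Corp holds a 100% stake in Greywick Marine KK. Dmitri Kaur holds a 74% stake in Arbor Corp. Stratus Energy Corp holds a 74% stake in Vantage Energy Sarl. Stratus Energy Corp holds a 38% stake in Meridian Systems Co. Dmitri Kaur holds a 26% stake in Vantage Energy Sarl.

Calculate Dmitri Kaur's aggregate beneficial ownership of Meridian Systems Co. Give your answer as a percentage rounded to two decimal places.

72.40%

Dmitri reaches Meridian along 2 paths.
Direct stake: 42% = 42%.
Via Stratus: 80% × 38% = 30.4%.
Total: 42% + 30.4% = 72.4%.
Rounded: 72.40%.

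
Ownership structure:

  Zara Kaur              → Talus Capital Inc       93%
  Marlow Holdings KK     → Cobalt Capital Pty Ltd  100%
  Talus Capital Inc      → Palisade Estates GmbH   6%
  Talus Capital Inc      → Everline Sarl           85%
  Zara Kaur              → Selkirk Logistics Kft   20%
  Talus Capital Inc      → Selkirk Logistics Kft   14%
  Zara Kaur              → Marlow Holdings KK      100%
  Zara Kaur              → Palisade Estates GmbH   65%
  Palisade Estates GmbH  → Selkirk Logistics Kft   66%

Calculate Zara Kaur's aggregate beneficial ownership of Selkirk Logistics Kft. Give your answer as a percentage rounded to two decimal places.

Zara reaches Selkirk along 4 paths.
Direct stake: 20% = 20%.
Via Talus → Palisade: 93% × 6% × 66% = 3.6828%.
Via Palisade: 65% × 66% = 42.9%.
Via Talus: 93% × 14% = 13.02%.
Total: 20% + 3.6828% + 42.9% + 13.02% = 79.6028%.
Rounded: 79.60%.

79.60%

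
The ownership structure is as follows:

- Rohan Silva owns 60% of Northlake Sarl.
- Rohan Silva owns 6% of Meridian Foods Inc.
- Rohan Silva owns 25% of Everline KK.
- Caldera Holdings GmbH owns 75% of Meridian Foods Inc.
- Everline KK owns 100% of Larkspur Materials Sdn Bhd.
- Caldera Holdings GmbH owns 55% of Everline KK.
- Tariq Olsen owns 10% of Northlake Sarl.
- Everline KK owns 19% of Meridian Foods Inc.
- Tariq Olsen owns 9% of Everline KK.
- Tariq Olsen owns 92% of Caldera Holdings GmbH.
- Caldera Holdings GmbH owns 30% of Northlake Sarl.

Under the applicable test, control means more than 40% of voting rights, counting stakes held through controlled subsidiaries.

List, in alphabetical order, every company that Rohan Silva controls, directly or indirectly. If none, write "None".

Rohan holds 60% of Northlake, so Rohan controls Northlake.
No other company's threshold is met.

Northlake Sarl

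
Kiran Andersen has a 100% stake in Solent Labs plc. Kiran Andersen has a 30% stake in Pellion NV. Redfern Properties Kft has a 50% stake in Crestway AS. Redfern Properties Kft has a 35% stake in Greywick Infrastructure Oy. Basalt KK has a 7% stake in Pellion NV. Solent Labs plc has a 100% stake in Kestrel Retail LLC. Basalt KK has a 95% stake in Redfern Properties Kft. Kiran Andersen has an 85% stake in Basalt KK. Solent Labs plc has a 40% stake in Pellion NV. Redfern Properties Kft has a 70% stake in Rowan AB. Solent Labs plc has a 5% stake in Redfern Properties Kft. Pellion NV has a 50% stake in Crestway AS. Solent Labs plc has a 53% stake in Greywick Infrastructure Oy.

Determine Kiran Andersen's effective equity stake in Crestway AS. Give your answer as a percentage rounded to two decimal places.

Kiran reaches Crestway along 5 paths.
Via Basalt → Redfern: 85% × 95% × 50% = 40.375%.
Via Solent → Redfern: 100% × 5% × 50% = 2.5%.
Via Solent → Pellion: 100% × 40% × 50% = 20%.
Via Pellion: 30% × 50% = 15%.
Via Basalt → Pellion: 85% × 7% × 50% = 2.975%.
Total: 40.375% + 2.5% + 20% + 15% + 2.975% = 80.85%.

80.85%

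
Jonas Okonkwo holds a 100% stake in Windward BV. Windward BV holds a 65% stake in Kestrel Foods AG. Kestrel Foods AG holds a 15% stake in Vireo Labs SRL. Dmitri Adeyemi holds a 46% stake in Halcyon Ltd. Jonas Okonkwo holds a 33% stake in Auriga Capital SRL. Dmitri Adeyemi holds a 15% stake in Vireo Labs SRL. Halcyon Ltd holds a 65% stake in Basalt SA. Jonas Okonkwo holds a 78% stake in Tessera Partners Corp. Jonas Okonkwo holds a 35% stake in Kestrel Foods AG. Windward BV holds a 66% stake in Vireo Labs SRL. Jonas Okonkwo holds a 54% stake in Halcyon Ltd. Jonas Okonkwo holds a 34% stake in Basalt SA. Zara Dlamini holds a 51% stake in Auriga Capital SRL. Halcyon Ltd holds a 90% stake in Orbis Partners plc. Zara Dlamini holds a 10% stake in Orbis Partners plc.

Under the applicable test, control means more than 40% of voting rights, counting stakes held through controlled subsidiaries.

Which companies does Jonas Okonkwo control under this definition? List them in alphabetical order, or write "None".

Jonas holds 54% of Halcyon, so Jonas controls Halcyon.
Jonas holds 100% of Windward, so Jonas controls Windward.
Jonas and Windward together hold 35% + 65% = 100% of Kestrel, so Jonas controls Kestrel.
Jonas holds 78% of Tessera, so Jonas controls Tessera.
Windward and Kestrel together hold 66% + 15% = 81% of Vireo, so Jonas controls Vireo.
Halcyon holds 90% of Orbis, so Jonas controls Orbis.
Jonas and Halcyon together hold 34% + 65% = 99% of Basalt, so Jonas controls Basalt.
No other company's threshold is met.

Basalt SA, Halcyon Ltd, Kestrel Foods AG, Orbis Partners plc, Tessera Partners Corp, Vireo Labs SRL, Windward BV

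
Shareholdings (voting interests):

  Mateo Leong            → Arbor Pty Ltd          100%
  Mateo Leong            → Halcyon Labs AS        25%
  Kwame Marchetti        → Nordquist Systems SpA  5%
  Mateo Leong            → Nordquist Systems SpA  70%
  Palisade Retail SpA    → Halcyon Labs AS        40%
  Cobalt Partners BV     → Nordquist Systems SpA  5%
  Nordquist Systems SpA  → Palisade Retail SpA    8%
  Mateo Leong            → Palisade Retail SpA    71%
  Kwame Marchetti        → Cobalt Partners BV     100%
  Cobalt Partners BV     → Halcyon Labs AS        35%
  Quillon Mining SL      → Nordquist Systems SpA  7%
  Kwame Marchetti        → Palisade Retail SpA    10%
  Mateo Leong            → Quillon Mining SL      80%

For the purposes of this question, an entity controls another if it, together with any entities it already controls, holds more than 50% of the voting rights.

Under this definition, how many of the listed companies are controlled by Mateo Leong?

Mateo holds 80% of Quillon, so Mateo controls Quillon.
Quillon and Mateo together hold 7% + 70% = 77% of Nordquist, so Mateo controls Nordquist.
Nordquist and Mateo together hold 8% + 71% = 79% of Palisade, so Mateo controls Palisade.
Mateo holds 100% of Arbor, so Mateo controls Arbor.
Palisade and Mateo together hold 40% + 25% = 65% of Halcyon, so Mateo controls Halcyon.
No other company's threshold is met.
Mateo controls 5 companies.

5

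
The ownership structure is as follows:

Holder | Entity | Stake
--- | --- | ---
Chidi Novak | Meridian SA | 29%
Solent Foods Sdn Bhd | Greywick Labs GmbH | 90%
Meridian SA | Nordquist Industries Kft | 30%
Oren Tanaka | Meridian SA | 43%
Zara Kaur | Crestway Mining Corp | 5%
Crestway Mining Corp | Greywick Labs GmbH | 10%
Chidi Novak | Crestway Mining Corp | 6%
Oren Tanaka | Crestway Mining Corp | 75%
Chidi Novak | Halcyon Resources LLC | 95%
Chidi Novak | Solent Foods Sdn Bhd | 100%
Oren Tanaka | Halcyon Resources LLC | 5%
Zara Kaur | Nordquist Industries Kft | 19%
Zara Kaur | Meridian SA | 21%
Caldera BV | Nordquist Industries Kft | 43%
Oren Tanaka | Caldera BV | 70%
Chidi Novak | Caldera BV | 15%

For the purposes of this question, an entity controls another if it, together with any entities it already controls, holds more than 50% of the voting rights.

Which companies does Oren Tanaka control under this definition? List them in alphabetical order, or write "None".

Oren holds 75% of Crestway, so Oren controls Crestway.
Oren holds 70% of Caldera, so Oren controls Caldera.
No other company's threshold is met.

Caldera BV, Crestway Mining Corp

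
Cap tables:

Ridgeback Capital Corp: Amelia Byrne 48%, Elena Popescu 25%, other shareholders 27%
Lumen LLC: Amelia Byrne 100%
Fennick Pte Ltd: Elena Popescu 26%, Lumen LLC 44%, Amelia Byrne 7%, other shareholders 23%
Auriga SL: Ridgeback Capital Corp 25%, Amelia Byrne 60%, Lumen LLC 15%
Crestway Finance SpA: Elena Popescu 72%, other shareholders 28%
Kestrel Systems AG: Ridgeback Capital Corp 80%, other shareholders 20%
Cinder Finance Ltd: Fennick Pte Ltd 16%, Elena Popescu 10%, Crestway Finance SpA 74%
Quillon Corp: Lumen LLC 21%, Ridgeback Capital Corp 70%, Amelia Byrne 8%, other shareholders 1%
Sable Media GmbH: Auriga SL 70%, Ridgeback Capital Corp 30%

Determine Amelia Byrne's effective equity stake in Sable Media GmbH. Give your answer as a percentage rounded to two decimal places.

Amelia reaches Sable along 4 paths.
Via Ridgeback → Auriga: 48% × 25% × 70% = 8.4%.
Via Auriga: 60% × 70% = 42%.
Via Lumen → Auriga: 100% × 15% × 70% = 10.5%.
Via Ridgeback: 48% × 30% = 14.4%.
Total: 8.4% + 42% + 10.5% + 14.4% = 75.3%.
Rounded: 75.30%.

75.30%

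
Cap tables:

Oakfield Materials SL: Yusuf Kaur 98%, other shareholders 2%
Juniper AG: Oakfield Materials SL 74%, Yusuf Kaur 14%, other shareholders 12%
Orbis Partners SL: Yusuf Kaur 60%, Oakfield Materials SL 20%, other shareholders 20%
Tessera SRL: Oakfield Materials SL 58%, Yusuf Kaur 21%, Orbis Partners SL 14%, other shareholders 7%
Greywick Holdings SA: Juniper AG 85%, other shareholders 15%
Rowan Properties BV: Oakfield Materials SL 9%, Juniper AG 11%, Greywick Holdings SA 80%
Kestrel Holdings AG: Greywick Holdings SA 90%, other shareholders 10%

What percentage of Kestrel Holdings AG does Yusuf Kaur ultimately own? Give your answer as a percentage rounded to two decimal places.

Yusuf reaches Kestrel along 2 paths.
Via Oakfield → Juniper → Greywick: 98% × 74% × 85% × 90% = 55.4778%.
Via Juniper → Greywick: 14% × 85% × 90% = 10.71%.
Total: 55.4778% + 10.71% = 66.1878%.
Rounded: 66.19%.

66.19%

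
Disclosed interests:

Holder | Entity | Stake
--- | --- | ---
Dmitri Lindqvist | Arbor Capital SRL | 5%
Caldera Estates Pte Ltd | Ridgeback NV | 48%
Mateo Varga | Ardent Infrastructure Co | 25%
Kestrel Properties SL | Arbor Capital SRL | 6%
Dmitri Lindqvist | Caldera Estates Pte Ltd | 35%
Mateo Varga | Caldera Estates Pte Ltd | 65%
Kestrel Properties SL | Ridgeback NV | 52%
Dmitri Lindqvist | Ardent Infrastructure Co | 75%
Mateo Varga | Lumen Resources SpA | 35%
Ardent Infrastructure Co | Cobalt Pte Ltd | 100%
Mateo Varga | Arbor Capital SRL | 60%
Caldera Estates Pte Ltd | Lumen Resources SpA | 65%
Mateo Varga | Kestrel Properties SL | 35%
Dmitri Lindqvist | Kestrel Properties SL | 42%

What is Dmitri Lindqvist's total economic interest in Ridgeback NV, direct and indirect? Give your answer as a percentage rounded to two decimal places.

38.64%

Dmitri reaches Ridgeback along 2 paths.
Via Caldera: 35% × 48% = 16.8%.
Via Kestrel: 42% × 52% = 21.84%.
Total: 16.8% + 21.84% = 38.64%.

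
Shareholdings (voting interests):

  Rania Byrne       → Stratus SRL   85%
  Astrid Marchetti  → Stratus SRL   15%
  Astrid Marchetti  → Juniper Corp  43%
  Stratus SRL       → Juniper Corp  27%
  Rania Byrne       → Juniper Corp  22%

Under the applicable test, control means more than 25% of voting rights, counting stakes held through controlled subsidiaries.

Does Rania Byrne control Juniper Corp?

Yes

Rania holds 85% of Stratus, so Rania controls Stratus.
Stratus and Rania together hold 27% + 22% = 49% of Juniper, so Rania controls Juniper.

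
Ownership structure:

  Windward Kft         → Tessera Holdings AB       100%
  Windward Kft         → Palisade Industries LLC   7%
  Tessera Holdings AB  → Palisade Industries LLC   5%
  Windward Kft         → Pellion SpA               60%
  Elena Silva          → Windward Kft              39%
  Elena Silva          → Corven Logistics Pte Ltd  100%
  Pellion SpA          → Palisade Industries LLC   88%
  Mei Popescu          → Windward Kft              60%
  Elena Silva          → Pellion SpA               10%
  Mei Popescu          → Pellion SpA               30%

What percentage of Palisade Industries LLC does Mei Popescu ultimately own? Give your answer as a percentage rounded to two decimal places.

Mei reaches Palisade along 4 paths.
Via Windward: 60% × 7% = 4.2%.
Via Windward → Pellion: 60% × 60% × 88% = 31.68%.
Via Pellion: 30% × 88% = 26.4%.
Via Windward → Tessera: 60% × 100% × 5% = 3%.
Total: 4.2% + 31.68% + 26.4% + 3% = 65.28%.

65.28%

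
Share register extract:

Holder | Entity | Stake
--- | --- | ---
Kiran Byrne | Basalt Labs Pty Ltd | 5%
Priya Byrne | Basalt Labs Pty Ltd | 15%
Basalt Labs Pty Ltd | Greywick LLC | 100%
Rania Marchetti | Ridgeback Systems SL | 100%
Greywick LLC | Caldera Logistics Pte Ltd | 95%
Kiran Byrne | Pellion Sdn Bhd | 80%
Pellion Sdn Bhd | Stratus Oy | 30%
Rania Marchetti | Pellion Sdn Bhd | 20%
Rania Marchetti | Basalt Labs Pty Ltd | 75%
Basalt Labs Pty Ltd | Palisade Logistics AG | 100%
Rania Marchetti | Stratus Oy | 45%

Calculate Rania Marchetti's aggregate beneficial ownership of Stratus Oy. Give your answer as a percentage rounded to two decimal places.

Rania reaches Stratus along 2 paths.
Via Pellion: 20% × 30% = 6%.
Direct stake: 45% = 45%.
Total: 6% + 45% = 51%.
Rounded: 51.00%.

51.00%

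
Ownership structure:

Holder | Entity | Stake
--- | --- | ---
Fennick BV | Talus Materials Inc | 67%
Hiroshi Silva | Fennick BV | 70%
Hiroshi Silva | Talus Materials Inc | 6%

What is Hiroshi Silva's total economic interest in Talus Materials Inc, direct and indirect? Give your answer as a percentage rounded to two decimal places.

52.90%

Hiroshi reaches Talus along 2 paths.
Via Fennick: 70% × 67% = 46.9%.
Direct stake: 6% = 6%.
Total: 46.9% + 6% = 52.9%.
Rounded: 52.90%.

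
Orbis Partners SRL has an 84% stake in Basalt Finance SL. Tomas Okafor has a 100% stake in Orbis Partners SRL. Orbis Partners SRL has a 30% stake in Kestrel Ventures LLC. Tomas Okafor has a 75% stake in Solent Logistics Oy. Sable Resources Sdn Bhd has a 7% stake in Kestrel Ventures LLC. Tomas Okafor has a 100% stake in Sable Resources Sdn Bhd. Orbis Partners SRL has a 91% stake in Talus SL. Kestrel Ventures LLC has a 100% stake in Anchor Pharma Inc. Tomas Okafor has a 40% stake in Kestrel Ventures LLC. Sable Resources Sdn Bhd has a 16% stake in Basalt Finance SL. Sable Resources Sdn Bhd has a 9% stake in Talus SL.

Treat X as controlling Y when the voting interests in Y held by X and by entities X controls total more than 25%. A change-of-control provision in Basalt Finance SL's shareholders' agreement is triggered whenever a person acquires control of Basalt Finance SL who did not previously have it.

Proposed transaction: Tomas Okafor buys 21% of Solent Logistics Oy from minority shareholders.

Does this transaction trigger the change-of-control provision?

No

The purchase changes only Tomas's holdings, so Tomas is the only person who could newly come to control Basalt.
Tomas holds 100% of Sable, so Tomas controls Sable.
Tomas holds 100% of Orbis, so Tomas controls Orbis.
Sable and Orbis together hold 16% + 84% = 100% of Basalt, so Tomas controls Basalt.
So Tomas already controls Basalt before the transaction.
After the purchase, Tomas's direct stake in Solent rises to 75% + 21% = 96%.
Tomas controlled Basalt already, so this is not a new person acquiring control; every other person's position is unchanged or reduced.
No new person acquires control, so the clause is not triggered.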